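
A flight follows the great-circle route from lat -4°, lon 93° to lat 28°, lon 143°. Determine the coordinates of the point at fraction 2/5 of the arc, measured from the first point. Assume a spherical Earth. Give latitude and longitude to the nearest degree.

The haversine formula gives a central angle δ ≈ 1.008 rad (57.8°) between the endpoints.
Interpolate at f = 2/5 with slerp weights a = sin((1−f)δ)/sin δ ≈ 0.672, b = sin(fδ)/sin δ ≈ 0.464.
p = a·p₁ + b·p₂ ≈ (-0.362, 0.916, 0.171); φ = arcsin(p_z) ≈ 9.84°, λ = atan2(p_y, p_x) ≈ 111.57°.

≈ lat 10°, lon 112°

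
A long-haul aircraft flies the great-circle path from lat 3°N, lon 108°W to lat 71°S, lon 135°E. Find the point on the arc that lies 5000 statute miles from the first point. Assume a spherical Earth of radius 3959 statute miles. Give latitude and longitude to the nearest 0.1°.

Convert each endpoint to a unit vector on the sphere (x = cos φ cos λ, y = cos φ sin λ, z = sin φ).
The central angle between the endpoints is δ = arccos(p₁·p₂) ≈ 1.769 rad (101.4°). The total great-circle distance is δ·R ≈ 1.769 × 3959 ≈ 7004 mi, so the target fraction is f = 5000/7004 ≈ 0.714.
Interpolate at f ≈ 0.714 with slerp weights a = sin((1−f)δ)/sin δ ≈ 0.495, b = sin(fδ)/sin δ ≈ 0.972.
p = a·p₁ + b·p₂ ≈ (-0.376, -0.246, -0.893); φ = arcsin(p_z) ≈ -63.28°, λ = atan2(p_y, p_x) ≈ -146.84°.

≈ lat 63.3°S, lon 146.8°W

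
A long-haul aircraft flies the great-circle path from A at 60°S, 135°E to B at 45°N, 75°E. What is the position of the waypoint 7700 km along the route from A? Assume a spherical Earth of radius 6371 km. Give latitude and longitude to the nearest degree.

Write both endpoints as unit vectors p₁, p₂ with components (cos φ cos λ, cos φ sin λ, sin φ).
The central angle between the endpoints is δ = arccos(p₁·p₂) ≈ 2.021 rad (115.8°). The total great-circle distance is δ·R ≈ 2.021 × 6371 ≈ 12879 km, so the target fraction is f = 7700/12879 ≈ 0.598.
Interpolate at f ≈ 0.598 with slerp weights a = sin((1−f)δ)/sin δ ≈ 0.807, b = sin(fδ)/sin δ ≈ 1.039.
p = a·p₁ + b·p₂ ≈ (-0.095, 0.995, 0.036); φ = arcsin(p_z) ≈ 2.05°, λ = atan2(p_y, p_x) ≈ 95.46°.

≈ 2°N, 95°E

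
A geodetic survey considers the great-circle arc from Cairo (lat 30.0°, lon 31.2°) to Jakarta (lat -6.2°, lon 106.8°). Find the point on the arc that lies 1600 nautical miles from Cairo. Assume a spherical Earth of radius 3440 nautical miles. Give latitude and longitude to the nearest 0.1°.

Convert each endpoint to a unit vector on the sphere (x = cos φ cos λ, y = cos φ sin λ, z = sin φ).
The central angle between the endpoints is δ = arccos(p₁·p₂) ≈ 1.410 rad (80.8°). The total great-circle distance is δ·R ≈ 1.410 × 3440 ≈ 4850 nmi, so the target fraction is f = 1600/4850 ≈ 0.330.
Interpolate at f ≈ 0.330 with slerp weights a = sin((1−f)δ)/sin δ ≈ 0.821, b = sin(fδ)/sin δ ≈ 0.454.
p = a·p₁ + b·p₂ ≈ (0.478, 0.801, 0.361); φ = arcsin(p_z) ≈ 21.19°, λ = atan2(p_y, p_x) ≈ 59.19°.

≈ lat 21.2°, lon 59.2°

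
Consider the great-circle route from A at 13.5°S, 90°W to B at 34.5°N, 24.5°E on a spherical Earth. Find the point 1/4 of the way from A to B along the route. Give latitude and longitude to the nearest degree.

≈ 3°N, 65°W

Convert each endpoint to a unit vector on the sphere (x = cos φ cos λ, y = cos φ sin λ, z = sin φ).
The central angle between the endpoints is δ = arccos(p₁·p₂) ≈ 2.054 rad (117.7°).
Interpolate at f = 1/4 with slerp weights a = sin((1−f)δ)/sin δ ≈ 1.129, b = sin(fδ)/sin δ ≈ 0.555.
p = a·p₁ + b·p₂ ≈ (0.416, -0.908, 0.051); φ = arcsin(p_z) ≈ 2.91°, λ = atan2(p_y, p_x) ≈ -65.39°.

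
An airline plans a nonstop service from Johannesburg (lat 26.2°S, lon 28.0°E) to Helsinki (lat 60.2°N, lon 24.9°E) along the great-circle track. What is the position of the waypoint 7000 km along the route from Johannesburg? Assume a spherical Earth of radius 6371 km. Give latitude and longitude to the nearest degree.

Convert each endpoint to a unit vector on the sphere (x = cos φ cos λ, y = cos φ sin λ, z = sin φ).
The central angle between the endpoints is δ = arccos(p₁·p₂) ≈ 1.509 rad (86.4°). The total great-circle distance is δ·R ≈ 1.509 × 6371 ≈ 9611 km, so the target fraction is f = 7000/9611 ≈ 0.728.
Interpolate at f ≈ 0.728 with slerp weights a = sin((1−f)δ)/sin δ ≈ 0.399, b = sin(fδ)/sin δ ≈ 0.892.
p = a·p₁ + b·p₂ ≈ (0.719, 0.355, 0.598); φ = arcsin(p_z) ≈ 36.73°, λ = atan2(p_y, p_x) ≈ 26.29°.

≈ lat 37°N, lon 26°E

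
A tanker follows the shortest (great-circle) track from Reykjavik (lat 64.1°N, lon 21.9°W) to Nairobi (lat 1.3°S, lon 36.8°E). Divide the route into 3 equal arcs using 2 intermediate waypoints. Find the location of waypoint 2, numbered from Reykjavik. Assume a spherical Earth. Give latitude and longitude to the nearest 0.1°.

≈ lat 22.7°N, lon 26.4°E

Write both endpoints as unit vectors p₁, p₂ with components (cos φ cos λ, cos φ sin λ, sin φ).
The central angle between the endpoints is δ = arccos(p₁·p₂) ≈ 1.363 rad (78.1°).
Interpolate at f = 2/3 with slerp weights a = sin((1−f)δ)/sin δ ≈ 0.448, b = sin(fδ)/sin δ ≈ 0.806.
p = a·p₁ + b·p₂ ≈ (0.827, 0.410, 0.385); φ = arcsin(p_z) ≈ 22.65°, λ = atan2(p_y, p_x) ≈ 26.35°.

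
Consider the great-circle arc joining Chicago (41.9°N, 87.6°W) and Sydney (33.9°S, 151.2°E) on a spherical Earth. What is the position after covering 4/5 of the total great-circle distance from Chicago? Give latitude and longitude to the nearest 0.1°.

Convert each endpoint to a unit vector on the sphere (x = cos φ cos λ, y = cos φ sin λ, z = sin φ).
The central angle between the endpoints is δ = arccos(p₁·p₂) ≈ 2.336 rad (133.8°).
Interpolate at f = 4/5 with slerp weights a = sin((1−f)δ)/sin δ ≈ 0.624, b = sin(fδ)/sin δ ≈ 1.325.
p = a·p₁ + b·p₂ ≈ (-0.944, 0.066, -0.322); φ = arcsin(p_z) ≈ -18.80°, λ = atan2(p_y, p_x) ≈ 176.02°.

≈ (18.8°S, 176.0°E)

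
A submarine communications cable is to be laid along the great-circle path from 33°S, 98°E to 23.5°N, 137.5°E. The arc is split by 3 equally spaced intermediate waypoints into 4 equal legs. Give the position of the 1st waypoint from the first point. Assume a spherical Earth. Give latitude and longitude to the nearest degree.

≈ 19°S, 109°E

Write both endpoints as unit vectors p₁, p₂ with components (cos φ cos λ, cos φ sin λ, sin φ).
The central angle between the endpoints is δ = arccos(p₁·p₂) ≈ 1.185 rad (67.9°).
Interpolate at f = 1/4 with slerp weights a = sin((1−f)δ)/sin δ ≈ 0.838, b = sin(fδ)/sin δ ≈ 0.315.
p = a·p₁ + b·p₂ ≈ (-0.311, 0.891, -0.331); φ = arcsin(p_z) ≈ -19.31°, λ = atan2(p_y, p_x) ≈ 109.23°.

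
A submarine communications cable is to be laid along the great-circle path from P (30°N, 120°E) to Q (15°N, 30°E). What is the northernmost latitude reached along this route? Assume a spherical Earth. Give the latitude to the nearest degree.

≈ 32°N

The great circle lies in the plane with unit normal n̂ = (p₁ × p₂)/|p₁ × p₂|.
Here n̂_z ≈ -0.844; the vertex latitude is φ_max = arccos|n̂_z| ≈ 32.5°.
Check via Clairaut: cos φ_max = |cos φ₁| · sin C = cos(30.0°)·sin(76.9°) ≈ 0.844, again giving ≈ 32.5°.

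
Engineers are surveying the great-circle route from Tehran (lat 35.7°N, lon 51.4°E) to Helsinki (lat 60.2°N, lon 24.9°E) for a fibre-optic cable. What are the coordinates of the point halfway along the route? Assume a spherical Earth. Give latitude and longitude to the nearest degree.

Convert each endpoint to a unit vector on the sphere (x = cos φ cos λ, y = cos φ sin λ, z = sin φ).
The central angle between the endpoints is δ = arccos(p₁·p₂) ≈ 0.521 rad (29.8°).
Interpolate at f = 1/2 with slerp weights a = sin((1−f)δ)/sin δ ≈ 0.517, b = sin(fδ)/sin δ ≈ 0.517.
p = a·p₁ + b·p₂ ≈ (0.495, 0.437, 0.751); φ = arcsin(p_z) ≈ 48.67°, λ = atan2(p_y, p_x) ≈ 41.39°.

≈ lat 49°N, lon 41°E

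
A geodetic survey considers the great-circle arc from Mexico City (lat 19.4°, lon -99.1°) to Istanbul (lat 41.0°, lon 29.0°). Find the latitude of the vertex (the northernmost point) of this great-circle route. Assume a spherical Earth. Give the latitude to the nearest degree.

≈ 55°

The great circle lies in the plane with unit normal n̂ = (p₁ × p₂)/|p₁ × p₂|.
Here n̂_z ≈ +0.574; the vertex latitude is φ_max = arccos|n̂_z| ≈ 54.9°.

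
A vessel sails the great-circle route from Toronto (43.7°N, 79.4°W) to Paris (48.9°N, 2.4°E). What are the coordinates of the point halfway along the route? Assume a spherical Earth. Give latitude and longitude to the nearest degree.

≈ 54°N, 41°W

The haversine formula gives a central angle δ ≈ 0.942 rad (54.0°) between the endpoints.
Interpolate at f = 1/2 with slerp weights a = sin((1−f)δ)/sin δ ≈ 0.561, b = sin(fδ)/sin δ ≈ 0.561.
p = a·p₁ + b·p₂ ≈ (0.443, -0.383, 0.810); φ = arcsin(p_z) ≈ 54.14°, λ = atan2(p_y, p_x) ≈ -40.86°.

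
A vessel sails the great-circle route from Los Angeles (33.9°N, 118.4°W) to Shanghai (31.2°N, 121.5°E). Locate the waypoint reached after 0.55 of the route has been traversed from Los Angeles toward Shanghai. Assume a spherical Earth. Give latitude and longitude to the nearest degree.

Convert each endpoint to a unit vector on the sphere (x = cos φ cos λ, y = cos φ sin λ, z = sin φ).
The central angle between the endpoints is δ = arccos(p₁·p₂) ≈ 1.638 rad (93.8°).
Interpolate at f = 0.55 with slerp weights a = sin((1−f)δ)/sin δ ≈ 0.674, b = sin(fδ)/sin δ ≈ 0.786.
p = a·p₁ + b·p₂ ≈ (-0.617, 0.081, 0.783); φ = arcsin(p_z) ≈ 51.51°, λ = atan2(p_y, p_x) ≈ 172.51°.

≈ 52°N, 173°E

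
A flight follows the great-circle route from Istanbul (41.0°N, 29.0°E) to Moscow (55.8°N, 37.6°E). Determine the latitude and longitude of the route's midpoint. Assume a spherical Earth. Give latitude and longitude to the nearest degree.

Write both endpoints as unit vectors p₁, p₂ with components (cos φ cos λ, cos φ sin λ, sin φ).
The central angle between the endpoints is δ = arccos(p₁·p₂) ≈ 0.276 rad (15.8°).
Interpolate at f = 1/2 with slerp weights a = sin((1−f)δ)/sin δ ≈ 0.505, b = sin(fδ)/sin δ ≈ 0.505.
p = a·p₁ + b·p₂ ≈ (0.558, 0.358, 0.749); φ = arcsin(p_z) ≈ 48.48°, λ = atan2(p_y, p_x) ≈ 32.67°.

≈ 48°N, 33°E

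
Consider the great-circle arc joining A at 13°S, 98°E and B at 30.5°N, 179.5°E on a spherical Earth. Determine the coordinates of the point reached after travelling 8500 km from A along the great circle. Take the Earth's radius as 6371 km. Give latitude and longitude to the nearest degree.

The haversine formula gives a central angle δ ≈ 1.561 rad (89.4°) between the endpoints. The total great-circle distance is δ·R ≈ 1.561 × 6371 ≈ 9944 km, so the target fraction is f = 8500/9944 ≈ 0.855.
Interpolate at f ≈ 0.855 with slerp weights a = sin((1−f)δ)/sin δ ≈ 0.225, b = sin(fδ)/sin δ ≈ 0.972.
p = a·p₁ + b·p₂ ≈ (-0.868, 0.224, 0.443); φ = arcsin(p_z) ≈ 26.29°, λ = atan2(p_y, p_x) ≈ 165.52°.

≈ 26°N, 166°E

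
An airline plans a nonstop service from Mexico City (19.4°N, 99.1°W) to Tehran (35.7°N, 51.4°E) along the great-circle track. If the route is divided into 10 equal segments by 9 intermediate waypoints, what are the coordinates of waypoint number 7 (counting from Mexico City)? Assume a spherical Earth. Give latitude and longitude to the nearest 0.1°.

≈ 61.1°N, 12.1°E

Convert each endpoint to a unit vector on the sphere (x = cos φ cos λ, y = cos φ sin λ, z = sin φ).
The central angle between the endpoints is δ = arccos(p₁·p₂) ≈ 2.063 rad (118.2°).
Interpolate at f = 7/10 with slerp weights a = sin((1−f)δ)/sin δ ≈ 0.658, b = sin(fδ)/sin δ ≈ 1.126.
p = a·p₁ + b·p₂ ≈ (0.472, 0.101, 0.876); φ = arcsin(p_z) ≈ 61.13°, λ = atan2(p_y, p_x) ≈ 12.10°.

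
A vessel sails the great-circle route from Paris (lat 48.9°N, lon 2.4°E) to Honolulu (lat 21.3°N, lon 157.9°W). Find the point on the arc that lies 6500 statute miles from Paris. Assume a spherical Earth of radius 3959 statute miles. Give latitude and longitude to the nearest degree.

≈ lat 34°N, lon 154°W

Convert each endpoint to a unit vector on the sphere (x = cos φ cos λ, y = cos φ sin λ, z = sin φ).
The central angle between the endpoints is δ = arccos(p₁·p₂) ≈ 1.879 rad (107.6°). The total great-circle distance is δ·R ≈ 1.879 × 3959 ≈ 7437 mi, so the target fraction is f = 6500/7437 ≈ 0.874.
Interpolate at f ≈ 0.874 with slerp weights a = sin((1−f)δ)/sin δ ≈ 0.246, b = sin(fδ)/sin δ ≈ 1.047.
p = a·p₁ + b·p₂ ≈ (-0.742, -0.360, 0.566); φ = arcsin(p_z) ≈ 34.44°, λ = atan2(p_y, p_x) ≈ -154.11°.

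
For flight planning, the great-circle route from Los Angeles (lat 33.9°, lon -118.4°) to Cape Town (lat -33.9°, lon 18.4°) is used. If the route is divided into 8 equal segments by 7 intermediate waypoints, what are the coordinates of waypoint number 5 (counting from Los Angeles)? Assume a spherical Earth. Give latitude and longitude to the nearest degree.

Write both endpoints as unit vectors p₁, p₂ with components (cos φ cos λ, cos φ sin λ, sin φ).
The central angle between the endpoints is δ = arccos(p₁·p₂) ≈ 2.521 rad (144.4°).
Interpolate at f = 5/8 with slerp weights a = sin((1−f)δ)/sin δ ≈ 1.393, b = sin(fδ)/sin δ ≈ 1.719.
p = a·p₁ + b·p₂ ≈ (0.804, -0.567, -0.182); φ = arcsin(p_z) ≈ -10.46°, λ = atan2(p_y, p_x) ≈ -35.20°.

≈ lat -10°, lon -35°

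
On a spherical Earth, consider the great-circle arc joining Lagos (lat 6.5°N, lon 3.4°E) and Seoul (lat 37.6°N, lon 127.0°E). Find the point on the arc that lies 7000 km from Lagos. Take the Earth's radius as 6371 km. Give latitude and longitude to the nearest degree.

Write both endpoints as unit vectors p₁, p₂ with components (cos φ cos λ, cos φ sin λ, sin φ).
The central angle between the endpoints is δ = arccos(p₁·p₂) ≈ 1.946 rad (111.5°). The total great-circle distance is δ·R ≈ 1.946 × 6371 ≈ 12399 km, so the target fraction is f = 7000/12399 ≈ 0.565.
Interpolate at f ≈ 0.565 with slerp weights a = sin((1−f)δ)/sin δ ≈ 0.806, b = sin(fδ)/sin δ ≈ 0.957.
p = a·p₁ + b·p₂ ≈ (0.343, 0.653, 0.675); φ = arcsin(p_z) ≈ 42.47°, λ = atan2(p_y, p_x) ≈ 62.32°.

≈ lat 42°N, lon 62°E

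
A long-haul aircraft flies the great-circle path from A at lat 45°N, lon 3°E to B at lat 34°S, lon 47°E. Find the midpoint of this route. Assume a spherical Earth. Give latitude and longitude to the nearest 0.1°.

Convert each endpoint to a unit vector on the sphere (x = cos φ cos λ, y = cos φ sin λ, z = sin φ).
The central angle between the endpoints is δ = arccos(p₁·p₂) ≈ 1.545 rad (88.5°).
Interpolate at f = 1/2 with slerp weights a = sin((1−f)δ)/sin δ ≈ 0.698, b = sin(fδ)/sin δ ≈ 0.698.
p = a·p₁ + b·p₂ ≈ (0.888, 0.449, 0.103); φ = arcsin(p_z) ≈ 5.93°, λ = atan2(p_y, p_x) ≈ 26.84°.

≈ lat 5.9°N, lon 26.8°E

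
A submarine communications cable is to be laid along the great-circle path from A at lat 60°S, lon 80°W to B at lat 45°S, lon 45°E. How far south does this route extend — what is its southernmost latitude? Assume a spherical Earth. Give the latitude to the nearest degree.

≈ 71°S

The great circle lies in the plane with unit normal n̂ = (p₁ × p₂)/|p₁ × p₂|.
Here n̂_z ≈ +0.317; the vertex latitude is φ_max = arccos|n̂_z| ≈ 71.5°.
Check via Clairaut: cos φ_max = |cos φ₁| · sin C = cos(60.0°)·sin(140.6°) ≈ 0.317, again giving ≈ 71.5°.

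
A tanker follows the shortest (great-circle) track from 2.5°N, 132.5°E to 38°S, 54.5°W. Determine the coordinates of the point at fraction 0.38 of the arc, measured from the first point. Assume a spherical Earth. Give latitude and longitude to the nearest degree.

Convert each endpoint to a unit vector on the sphere (x = cos φ cos λ, y = cos φ sin λ, z = sin φ).
The central angle between the endpoints is δ = arccos(p₁·p₂) ≈ 2.512 rad (143.9°).
Interpolate at f = 0.38 with slerp weights a = sin((1−f)δ)/sin δ ≈ 1.698, b = sin(fδ)/sin δ ≈ 1.386.
p = a·p₁ + b·p₂ ≈ (-0.512, 0.362, -0.779); φ = arcsin(p_z) ≈ -51.18°, λ = atan2(p_y, p_x) ≈ 144.76°.

≈ 51°S, 145°E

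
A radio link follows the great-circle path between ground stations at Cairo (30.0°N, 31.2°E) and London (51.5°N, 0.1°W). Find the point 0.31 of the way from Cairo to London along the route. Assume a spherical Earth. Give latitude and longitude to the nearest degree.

≈ 37°N, 24°E

Convert each endpoint to a unit vector on the sphere (x = cos φ cos λ, y = cos φ sin λ, z = sin φ).
The central angle between the endpoints is δ = arccos(p₁·p₂) ≈ 0.551 rad (31.6°).
Interpolate at f = 0.31 with slerp weights a = sin((1−f)δ)/sin δ ≈ 0.709, b = sin(fδ)/sin δ ≈ 0.325.
p = a·p₁ + b·p₂ ≈ (0.727, 0.318, 0.609); φ = arcsin(p_z) ≈ 37.48°, λ = atan2(p_y, p_x) ≈ 23.60°.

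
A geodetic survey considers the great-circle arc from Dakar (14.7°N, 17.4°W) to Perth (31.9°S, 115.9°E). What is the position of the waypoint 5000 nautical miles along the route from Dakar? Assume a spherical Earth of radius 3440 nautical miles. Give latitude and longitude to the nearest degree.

The haversine formula gives a central angle δ ≈ 2.342 rad (134.2°) between the endpoints. The total great-circle distance is δ·R ≈ 2.342 × 3440 ≈ 8058 nmi, so the target fraction is f = 5000/8058 ≈ 0.621.
Interpolate at f ≈ 0.621 with slerp weights a = sin((1−f)δ)/sin δ ≈ 1.083, b = sin(fδ)/sin δ ≈ 1.385.
p = a·p₁ + b·p₂ ≈ (0.486, 0.745, -0.457); φ = arcsin(p_z) ≈ -27.21°, λ = atan2(p_y, p_x) ≈ 56.88°.

≈ 27°S, 57°E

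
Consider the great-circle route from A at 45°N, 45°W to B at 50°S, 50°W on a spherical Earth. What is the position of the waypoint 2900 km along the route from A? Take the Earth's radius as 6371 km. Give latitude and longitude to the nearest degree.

≈ 19°N, 46°W

Convert each endpoint to a unit vector on the sphere (x = cos φ cos λ, y = cos φ sin λ, z = sin φ).
The central angle between the endpoints is δ = arccos(p₁·p₂) ≈ 1.660 rad (95.1°). The total great-circle distance is δ·R ≈ 1.660 × 6371 ≈ 10575 km, so the target fraction is f = 2900/10575 ≈ 0.274.
Interpolate at f ≈ 0.274 with slerp weights a = sin((1−f)δ)/sin δ ≈ 0.937, b = sin(fδ)/sin δ ≈ 0.441.
p = a·p₁ + b·p₂ ≈ (0.651, -0.686, 0.325); φ = arcsin(p_z) ≈ 18.95°, λ = atan2(p_y, p_x) ≈ -46.50°.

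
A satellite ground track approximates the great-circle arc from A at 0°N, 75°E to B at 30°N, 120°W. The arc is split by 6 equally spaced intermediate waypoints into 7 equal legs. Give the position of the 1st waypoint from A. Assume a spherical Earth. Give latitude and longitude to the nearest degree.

≈ 19°N, 84°E

The haversine formula gives a central angle δ ≈ 2.562 rad (146.8°) between the endpoints.
Interpolate at f = 1/7 with slerp weights a = sin((1−f)δ)/sin δ ≈ 1.480, b = sin(fδ)/sin δ ≈ 0.653.
p = a·p₁ + b·p₂ ≈ (0.100, 0.940, 0.327); φ = arcsin(p_z) ≈ 19.06°, λ = atan2(p_y, p_x) ≈ 83.91°.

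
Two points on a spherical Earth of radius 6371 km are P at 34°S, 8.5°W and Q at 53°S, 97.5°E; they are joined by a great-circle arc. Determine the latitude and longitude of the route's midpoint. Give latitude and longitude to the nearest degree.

≈ 57°S, 33°E

Convert each endpoint to a unit vector on the sphere (x = cos φ cos λ, y = cos φ sin λ, z = sin φ).
The central angle between the endpoints is δ = arccos(p₁·p₂) ≈ 1.257 rad (72.0°).
Interpolate at f = 1/2 with slerp weights a = sin((1−f)δ)/sin δ ≈ 0.618, b = sin(fδ)/sin δ ≈ 0.618.
p = a·p₁ + b·p₂ ≈ (0.458, 0.293, -0.839); φ = arcsin(p_z) ≈ -57.05°, λ = atan2(p_y, p_x) ≈ 32.60°.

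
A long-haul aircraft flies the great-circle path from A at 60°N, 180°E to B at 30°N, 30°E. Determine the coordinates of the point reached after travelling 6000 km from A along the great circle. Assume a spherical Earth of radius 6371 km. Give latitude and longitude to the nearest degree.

The haversine formula gives a central angle δ ≈ 1.513 rad (86.7°) between the endpoints. The total great-circle distance is δ·R ≈ 1.513 × 6371 ≈ 9638 km, so the target fraction is f = 6000/9638 ≈ 0.623.
Interpolate at f ≈ 0.623 with slerp weights a = sin((1−f)δ)/sin δ ≈ 0.541, b = sin(fδ)/sin δ ≈ 0.810.
p = a·p₁ + b·p₂ ≈ (0.337, 0.351, 0.874); φ = arcsin(p_z) ≈ 60.91°, λ = atan2(p_y, p_x) ≈ 46.16°.

≈ 61°N, 46°E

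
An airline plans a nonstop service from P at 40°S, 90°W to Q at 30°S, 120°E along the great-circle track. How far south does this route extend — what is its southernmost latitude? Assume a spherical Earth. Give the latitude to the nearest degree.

The great circle lies in the plane with unit normal n̂ = (p₁ × p₂)/|p₁ × p₂|.
Here n̂_z ≈ -0.343; the vertex latitude is φ_max = arccos|n̂_z| ≈ 69.9°.
Check via Clairaut: cos φ_max = |cos φ₁| · sin C = cos(40.0°)·sin(153.4°) ≈ 0.343, again giving ≈ 69.9°.

≈ 70°S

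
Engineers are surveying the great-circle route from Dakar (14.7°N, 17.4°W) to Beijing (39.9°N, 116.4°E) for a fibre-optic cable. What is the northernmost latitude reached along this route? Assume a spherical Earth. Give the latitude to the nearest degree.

≈ 55°N

The great circle lies in the plane with unit normal n̂ = (p₁ × p₂)/|p₁ × p₂|.
Here n̂_z ≈ +0.572; the vertex latitude is φ_max = arccos|n̂_z| ≈ 55.1°.
Check via Clairaut: cos φ_max = |cos φ₁| · sin C = cos(14.7°)·sin(36.2°) ≈ 0.572, again giving ≈ 55.1°.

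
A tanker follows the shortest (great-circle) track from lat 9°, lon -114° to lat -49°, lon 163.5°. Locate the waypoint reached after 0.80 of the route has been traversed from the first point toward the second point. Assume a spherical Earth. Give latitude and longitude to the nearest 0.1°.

≈ lat -42.4°, lon -171.7°

From cos δ = sin φ₁ sin φ₂ + cos φ₁ cos φ₂ cos Δλ, the central angle is δ ≈ 1.604 rad (91.9°).
Interpolate at f = 0.80 with slerp weights a = sin((1−f)δ)/sin δ ≈ 0.316, b = sin(fδ)/sin δ ≈ 0.960.
p = a·p₁ + b·p₂ ≈ (-0.730, -0.106, -0.675); φ = arcsin(p_z) ≈ -42.44°, λ = atan2(p_y, p_x) ≈ -171.75°.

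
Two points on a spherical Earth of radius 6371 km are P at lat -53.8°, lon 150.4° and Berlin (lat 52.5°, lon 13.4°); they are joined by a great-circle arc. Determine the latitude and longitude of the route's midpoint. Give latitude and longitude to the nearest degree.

≈ lat -2°, lon 80°

Write both endpoints as unit vectors p₁, p₂ with components (cos φ cos λ, cos φ sin λ, sin φ).
The central angle between the endpoints is δ = arccos(p₁·p₂) ≈ 2.698 rad (154.6°).
Interpolate at f = 1/2 with slerp weights a = sin((1−f)δ)/sin δ ≈ 2.272, b = sin(fδ)/sin δ ≈ 2.272.
p = a·p₁ + b·p₂ ≈ (0.179, 0.983, -0.031); φ = arcsin(p_z) ≈ -1.77°, λ = atan2(p_y, p_x) ≈ 79.70°.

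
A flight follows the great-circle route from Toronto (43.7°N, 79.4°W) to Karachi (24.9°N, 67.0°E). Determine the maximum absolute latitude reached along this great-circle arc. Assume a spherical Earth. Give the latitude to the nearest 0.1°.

The great circle lies in the plane with unit normal n̂ = (p₁ × p₂)/|p₁ × p₂|.
Here n̂_z ≈ +0.375; the vertex latitude is φ_max = arccos|n̂_z| ≈ 68.0°.
Check via Clairaut: cos φ_max = |cos φ₁| · sin C = cos(43.7°)·sin(31.3°) ≈ 0.375, again giving ≈ 68.0°.

≈ 68.0°N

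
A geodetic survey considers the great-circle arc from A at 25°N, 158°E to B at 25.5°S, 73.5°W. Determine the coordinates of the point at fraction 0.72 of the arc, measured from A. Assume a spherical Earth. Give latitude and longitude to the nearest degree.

Convert each endpoint to a unit vector on the sphere (x = cos φ cos λ, y = cos φ sin λ, z = sin φ).
The central angle between the endpoints is δ = arccos(p₁·p₂) ≈ 2.334 rad (133.7°).
Interpolate at f = 0.72 with slerp weights a = sin((1−f)δ)/sin δ ≈ 0.841, b = sin(fδ)/sin δ ≈ 1.375.
p = a·p₁ + b·p₂ ≈ (-0.354, -0.905, -0.237); φ = arcsin(p_z) ≈ -13.69°, λ = atan2(p_y, p_x) ≈ -111.39°.

≈ 14°S, 111°W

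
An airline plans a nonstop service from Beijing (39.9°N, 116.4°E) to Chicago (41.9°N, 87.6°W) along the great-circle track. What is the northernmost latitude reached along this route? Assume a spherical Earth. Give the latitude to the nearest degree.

≈ 77°N

The great circle lies in the plane with unit normal n̂ = (p₁ × p₂)/|p₁ × p₂|.
Here n̂_z ≈ +0.233; the vertex latitude is φ_max = arccos|n̂_z| ≈ 76.5°.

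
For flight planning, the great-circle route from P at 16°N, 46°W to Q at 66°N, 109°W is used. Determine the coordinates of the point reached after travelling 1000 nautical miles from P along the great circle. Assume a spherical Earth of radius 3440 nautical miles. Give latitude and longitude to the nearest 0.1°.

From cos δ = sin φ₁ sin φ₂ + cos φ₁ cos φ₂ cos Δλ, the central angle is δ ≈ 1.127 rad (64.6°). The total great-circle distance is δ·R ≈ 1.127 × 3440 ≈ 3877 nmi, so the target fraction is f = 1000/3877 ≈ 0.258.
Interpolate at f ≈ 0.258 with slerp weights a = sin((1−f)δ)/sin δ ≈ 0.822, b = sin(fδ)/sin δ ≈ 0.317.
p = a·p₁ + b·p₂ ≈ (0.507, -0.690, 0.516); φ = arcsin(p_z) ≈ 31.09°, λ = atan2(p_y, p_x) ≈ -53.72°.

≈ 31.1°N, 53.7°W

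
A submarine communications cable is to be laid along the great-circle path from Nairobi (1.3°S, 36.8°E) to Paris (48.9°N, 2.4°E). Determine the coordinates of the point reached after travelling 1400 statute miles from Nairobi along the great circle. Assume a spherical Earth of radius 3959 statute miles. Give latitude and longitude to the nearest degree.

The haversine formula gives a central angle δ ≈ 1.018 rad (58.3°) between the endpoints. The total great-circle distance is δ·R ≈ 1.018 × 3959 ≈ 4030 mi, so the target fraction is f = 1400/4030 ≈ 0.347.
Interpolate at f ≈ 0.347 with slerp weights a = sin((1−f)δ)/sin δ ≈ 0.724, b = sin(fδ)/sin δ ≈ 0.407.
p = a·p₁ + b·p₂ ≈ (0.847, 0.445, 0.290); φ = arcsin(p_z) ≈ 16.87°, λ = atan2(p_y, p_x) ≈ 27.71°.

≈ 17°N, 28°E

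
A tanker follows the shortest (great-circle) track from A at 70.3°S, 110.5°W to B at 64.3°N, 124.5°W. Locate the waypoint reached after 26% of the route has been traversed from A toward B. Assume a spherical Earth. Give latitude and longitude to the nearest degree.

≈ 35°S, 116°W

From cos δ = sin φ₁ sin φ₂ + cos φ₁ cos φ₂ cos Δλ, the central angle is δ ≈ 2.355 rad (135.0°).
Interpolate at f = 0.26 with slerp weights a = sin((1−f)δ)/sin δ ≈ 1.392, b = sin(fδ)/sin δ ≈ 0.812.
p = a·p₁ + b·p₂ ≈ (-0.364, -0.730, -0.579); φ = arcsin(p_z) ≈ -35.36°, λ = atan2(p_y, p_x) ≈ -116.50°.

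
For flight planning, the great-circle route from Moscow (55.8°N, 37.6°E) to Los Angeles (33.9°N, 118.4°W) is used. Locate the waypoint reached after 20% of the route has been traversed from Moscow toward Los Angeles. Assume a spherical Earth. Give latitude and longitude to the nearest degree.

≈ (71°N, 19°E)

From cos δ = sin φ₁ sin φ₂ + cos φ₁ cos φ₂ cos Δλ, the central angle is δ ≈ 1.536 rad (88.0°).
Interpolate at f = 0.20 with slerp weights a = sin((1−f)δ)/sin δ ≈ 0.943, b = sin(fδ)/sin δ ≈ 0.303.
p = a·p₁ + b·p₂ ≈ (0.300, 0.102, 0.948); φ = arcsin(p_z) ≈ 71.50°, λ = atan2(p_y, p_x) ≈ 18.82°.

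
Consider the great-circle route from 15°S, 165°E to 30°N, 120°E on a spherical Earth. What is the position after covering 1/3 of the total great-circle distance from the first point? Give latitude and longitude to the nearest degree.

≈ 0°N, 151°E

Write both endpoints as unit vectors p₁, p₂ with components (cos φ cos λ, cos φ sin λ, sin φ).
The central angle between the endpoints is δ = arccos(p₁·p₂) ≈ 1.090 rad (62.5°).
Interpolate at f = 1/3 with slerp weights a = sin((1−f)δ)/sin δ ≈ 0.749, b = sin(fδ)/sin δ ≈ 0.401.
p = a·p₁ + b·p₂ ≈ (-0.873, 0.488, 0.006); φ = arcsin(p_z) ≈ 0.37°, λ = atan2(p_y, p_x) ≈ 150.79°.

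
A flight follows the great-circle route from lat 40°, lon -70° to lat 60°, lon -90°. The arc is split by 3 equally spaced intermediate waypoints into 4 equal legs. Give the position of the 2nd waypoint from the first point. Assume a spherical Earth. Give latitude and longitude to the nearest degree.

Write both endpoints as unit vectors p₁, p₂ with components (cos φ cos λ, cos φ sin λ, sin φ).
The central angle between the endpoints is δ = arccos(p₁·p₂) ≈ 0.411 rad (23.6°).
Interpolate at f = 2/4 with slerp weights a = sin((1−f)δ)/sin δ ≈ 0.511, b = sin(fδ)/sin δ ≈ 0.511.
p = a·p₁ + b·p₂ ≈ (0.134, -0.623, 0.771); φ = arcsin(p_z) ≈ 50.41°, λ = atan2(p_y, p_x) ≈ -77.88°.

≈ lat 50°, lon -78°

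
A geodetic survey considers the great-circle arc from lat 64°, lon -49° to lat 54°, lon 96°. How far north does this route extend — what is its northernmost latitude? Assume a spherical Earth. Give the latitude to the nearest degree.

≈ 80°

The great circle lies in the plane with unit normal n̂ = (p₁ × p₂)/|p₁ × p₂|.
Here n̂_z ≈ +0.173; the vertex latitude is φ_max = arccos|n̂_z| ≈ 80.1°.
Check via Clairaut: cos φ_max = |cos φ₁| · sin C = cos(64.0°)·sin(23.2°) ≈ 0.173, again giving ≈ 80.1°.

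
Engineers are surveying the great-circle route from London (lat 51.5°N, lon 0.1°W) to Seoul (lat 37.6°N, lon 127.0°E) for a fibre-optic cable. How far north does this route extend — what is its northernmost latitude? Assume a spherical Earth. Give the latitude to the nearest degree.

≈ 66°N

The great circle lies in the plane with unit normal n̂ = (p₁ × p₂)/|p₁ × p₂|.
Here n̂_z ≈ +0.400; the vertex latitude is φ_max = arccos|n̂_z| ≈ 66.4°.
Check via Clairaut: cos φ_max = |cos φ₁| · sin C = cos(51.5°)·sin(40.0°) ≈ 0.400, again giving ≈ 66.4°.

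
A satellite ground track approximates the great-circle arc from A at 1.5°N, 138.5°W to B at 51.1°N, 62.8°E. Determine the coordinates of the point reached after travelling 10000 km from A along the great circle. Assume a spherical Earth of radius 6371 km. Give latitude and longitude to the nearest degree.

From cos δ = sin φ₁ sin φ₂ + cos φ₁ cos φ₂ cos Δλ, the central angle is δ ≈ 2.171 rad (124.4°). The total great-circle distance is δ·R ≈ 2.171 × 6371 ≈ 13829 km, so the target fraction is f = 10000/13829 ≈ 0.723.
Interpolate at f ≈ 0.723 with slerp weights a = sin((1−f)δ)/sin δ ≈ 0.685, b = sin(fδ)/sin δ ≈ 1.211.
p = a·p₁ + b·p₂ ≈ (-0.165, 0.223, 0.961); φ = arcsin(p_z) ≈ 73.90°, λ = atan2(p_y, p_x) ≈ 126.54°.

≈ 74°N, 127°E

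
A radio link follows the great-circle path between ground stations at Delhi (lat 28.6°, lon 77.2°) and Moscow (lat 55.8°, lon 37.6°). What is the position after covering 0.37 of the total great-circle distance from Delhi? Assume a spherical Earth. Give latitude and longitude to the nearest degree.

Write both endpoints as unit vectors p₁, p₂ with components (cos φ cos λ, cos φ sin λ, sin φ).
The central angle between the endpoints is δ = arccos(p₁·p₂) ≈ 0.682 rad (39.1°).
Interpolate at f = 0.37 with slerp weights a = sin((1−f)δ)/sin δ ≈ 0.661, b = sin(fδ)/sin δ ≈ 0.396.
p = a·p₁ + b·p₂ ≈ (0.305, 0.702, 0.644); φ = arcsin(p_z) ≈ 40.09°, λ = atan2(p_y, p_x) ≈ 66.51°.

≈ lat 40°, lon 67°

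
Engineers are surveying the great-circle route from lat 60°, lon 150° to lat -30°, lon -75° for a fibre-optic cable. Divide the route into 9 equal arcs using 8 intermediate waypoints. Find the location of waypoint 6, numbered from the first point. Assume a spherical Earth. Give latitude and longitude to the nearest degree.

≈ lat 10°, lon -98°

The haversine formula gives a central angle δ ≈ 2.403 rad (137.7°) between the endpoints.
Interpolate at f = 6/9 with slerp weights a = sin((1−f)δ)/sin δ ≈ 1.066, b = sin(fδ)/sin δ ≈ 1.484.
p = a·p₁ + b·p₂ ≈ (-0.129, -0.975, 0.181); φ = arcsin(p_z) ≈ 10.44°, λ = atan2(p_y, p_x) ≈ -97.54°.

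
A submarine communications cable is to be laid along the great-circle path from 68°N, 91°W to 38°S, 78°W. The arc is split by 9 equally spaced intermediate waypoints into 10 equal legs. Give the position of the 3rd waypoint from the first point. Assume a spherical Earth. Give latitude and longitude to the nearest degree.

Write both endpoints as unit vectors p₁, p₂ with components (cos φ cos λ, cos φ sin λ, sin φ).
The central angle between the endpoints is δ = arccos(p₁·p₂) ≈ 1.858 rad (106.5°).
Interpolate at f = 3/10 with slerp weights a = sin((1−f)δ)/sin δ ≈ 1.005, b = sin(fδ)/sin δ ≈ 0.552.
p = a·p₁ + b·p₂ ≈ (0.084, -0.801, 0.592); φ = arcsin(p_z) ≈ 36.31°, λ = atan2(p_y, p_x) ≈ -84.03°.

≈ 36°N, 84°W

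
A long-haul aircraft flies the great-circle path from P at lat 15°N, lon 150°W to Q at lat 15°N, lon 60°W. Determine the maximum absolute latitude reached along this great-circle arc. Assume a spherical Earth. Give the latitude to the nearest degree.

≈ 21°N

The great circle lies in the plane with unit normal n̂ = (p₁ × p₂)/|p₁ × p₂|.
Here n̂_z ≈ +0.935; the vertex latitude is φ_max = arccos|n̂_z| ≈ 20.8°.
Check via Clairaut: cos φ_max = |cos φ₁| · sin C = cos(15.0°)·sin(75.5°) ≈ 0.935, again giving ≈ 20.8°.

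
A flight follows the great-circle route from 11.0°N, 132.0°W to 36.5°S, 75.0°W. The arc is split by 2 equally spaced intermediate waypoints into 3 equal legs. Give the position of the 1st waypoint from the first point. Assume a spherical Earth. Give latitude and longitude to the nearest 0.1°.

Convert each endpoint to a unit vector on the sphere (x = cos φ cos λ, y = cos φ sin λ, z = sin φ).
The central angle between the endpoints is δ = arccos(p₁·p₂) ≈ 1.249 rad (71.6°).
Interpolate at f = 1/3 with slerp weights a = sin((1−f)δ)/sin δ ≈ 0.780, b = sin(fδ)/sin δ ≈ 0.426.
p = a·p₁ + b·p₂ ≈ (-0.423, -0.900, -0.105); φ = arcsin(p_z) ≈ -6.01°, λ = atan2(p_y, p_x) ≈ -115.20°.

≈ 6.0°S, 115.2°W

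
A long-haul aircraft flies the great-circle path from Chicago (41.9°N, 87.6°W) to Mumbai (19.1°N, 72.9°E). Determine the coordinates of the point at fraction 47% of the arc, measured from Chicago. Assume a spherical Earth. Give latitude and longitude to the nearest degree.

≈ 73°N, 18°E

Convert each endpoint to a unit vector on the sphere (x = cos φ cos λ, y = cos φ sin λ, z = sin φ).
The central angle between the endpoints is δ = arccos(p₁·p₂) ≈ 2.031 rad (116.4°).
Interpolate at f = 0.47 with slerp weights a = sin((1−f)δ)/sin δ ≈ 0.983, b = sin(fδ)/sin δ ≈ 0.911.
p = a·p₁ + b·p₂ ≈ (0.284, 0.092, 0.954); φ = arcsin(p_z) ≈ 72.64°, λ = atan2(p_y, p_x) ≈ 17.97°.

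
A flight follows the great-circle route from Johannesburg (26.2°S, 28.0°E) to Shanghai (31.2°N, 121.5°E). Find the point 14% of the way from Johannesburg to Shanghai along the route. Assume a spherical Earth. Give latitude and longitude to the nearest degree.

Convert each endpoint to a unit vector on the sphere (x = cos φ cos λ, y = cos φ sin λ, z = sin φ).
The central angle between the endpoints is δ = arccos(p₁·p₂) ≈ 1.850 rad (106.0°).
Interpolate at f = 0.14 with slerp weights a = sin((1−f)δ)/sin δ ≈ 1.040, b = sin(fδ)/sin δ ≈ 0.266.
p = a·p₁ + b·p₂ ≈ (0.705, 0.632, -0.321); φ = arcsin(p_z) ≈ -18.73°, λ = atan2(p_y, p_x) ≈ 41.90°.

≈ (19°S, 42°E)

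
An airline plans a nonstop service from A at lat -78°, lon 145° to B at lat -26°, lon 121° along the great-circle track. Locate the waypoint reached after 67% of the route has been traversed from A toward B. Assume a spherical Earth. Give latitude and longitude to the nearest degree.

From cos δ = sin φ₁ sin φ₂ + cos φ₁ cos φ₂ cos Δλ, the central angle is δ ≈ 0.928 rad (53.2°).
Interpolate at f = 0.67 with slerp weights a = sin((1−f)δ)/sin δ ≈ 0.377, b = sin(fδ)/sin δ ≈ 0.728.
p = a·p₁ + b·p₂ ≈ (-0.401, 0.606, -0.687); φ = arcsin(p_z) ≈ -43.42°, λ = atan2(p_y, p_x) ≈ 123.51°.

≈ lat -43°, lon 124°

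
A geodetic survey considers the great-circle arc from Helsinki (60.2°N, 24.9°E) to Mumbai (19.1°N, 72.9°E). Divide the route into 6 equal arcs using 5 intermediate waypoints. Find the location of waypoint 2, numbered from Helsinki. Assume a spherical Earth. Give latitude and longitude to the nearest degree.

Convert each endpoint to a unit vector on the sphere (x = cos φ cos λ, y = cos φ sin λ, z = sin φ).
The central angle between the endpoints is δ = arccos(p₁·p₂) ≈ 0.930 rad (53.3°).
Interpolate at f = 2/6 with slerp weights a = sin((1−f)δ)/sin δ ≈ 0.725, b = sin(fδ)/sin δ ≈ 0.381.
p = a·p₁ + b·p₂ ≈ (0.432, 0.495, 0.753); φ = arcsin(p_z) ≈ 48.89°, λ = atan2(p_y, p_x) ≈ 48.88°.

≈ (49°N, 49°E)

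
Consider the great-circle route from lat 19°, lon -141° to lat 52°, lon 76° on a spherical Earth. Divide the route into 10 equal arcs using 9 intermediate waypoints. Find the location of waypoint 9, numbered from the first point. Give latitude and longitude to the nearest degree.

Convert each endpoint to a unit vector on the sphere (x = cos φ cos λ, y = cos φ sin λ, z = sin φ).
The central angle between the endpoints is δ = arccos(p₁·p₂) ≈ 1.781 rad (102.0°).
Interpolate at f = 9/10 with slerp weights a = sin((1−f)δ)/sin δ ≈ 0.181, b = sin(fδ)/sin δ ≈ 1.022.
p = a·p₁ + b·p₂ ≈ (0.019, 0.503, 0.864); φ = arcsin(p_z) ≈ 59.80°, λ = atan2(p_y, p_x) ≈ 87.82°.

≈ lat 60°, lon 88°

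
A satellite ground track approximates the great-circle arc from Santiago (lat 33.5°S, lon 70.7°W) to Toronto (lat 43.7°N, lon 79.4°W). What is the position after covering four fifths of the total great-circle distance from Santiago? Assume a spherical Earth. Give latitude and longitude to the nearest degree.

≈ lat 28°N, lon 77°W

Write both endpoints as unit vectors p₁, p₂ with components (cos φ cos λ, cos φ sin λ, sin φ).
The central angle between the endpoints is δ = arccos(p₁·p₂) ≈ 1.355 rad (77.6°).
Interpolate at f = 4/5 with slerp weights a = sin((1−f)δ)/sin δ ≈ 0.274, b = sin(fδ)/sin δ ≈ 0.905.
p = a·p₁ + b·p₂ ≈ (0.196, -0.859, 0.474); φ = arcsin(p_z) ≈ 28.28°, λ = atan2(p_y, p_x) ≈ -77.15°.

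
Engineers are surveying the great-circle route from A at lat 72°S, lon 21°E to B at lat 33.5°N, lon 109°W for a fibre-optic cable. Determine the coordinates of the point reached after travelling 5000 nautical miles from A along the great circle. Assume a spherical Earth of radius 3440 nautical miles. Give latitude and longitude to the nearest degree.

≈ lat 15°S, lon 94°W

Convert each endpoint to a unit vector on the sphere (x = cos φ cos λ, y = cos φ sin λ, z = sin φ).
The central angle between the endpoints is δ = arccos(p₁·p₂) ≈ 2.333 rad (133.7°). The total great-circle distance is δ·R ≈ 2.333 × 3440 ≈ 8026 nmi, so the target fraction is f = 5000/8026 ≈ 0.623.
Interpolate at f ≈ 0.623 with slerp weights a = sin((1−f)δ)/sin δ ≈ 1.065, b = sin(fδ)/sin δ ≈ 1.373.
p = a·p₁ + b·p₂ ≈ (-0.065, -0.965, -0.255); φ = arcsin(p_z) ≈ -14.79°, λ = atan2(p_y, p_x) ≈ -93.88°.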